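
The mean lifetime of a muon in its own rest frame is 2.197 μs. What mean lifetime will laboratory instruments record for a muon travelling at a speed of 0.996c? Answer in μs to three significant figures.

γ = 1/√(1 − 0.996²) = 1/√0.007984 = 11.19
The rest-frame lifetime is the proper time; the lab measures the dilated interval Δt = γτ₀ = 11.19 × 2.197 μs.

Δt = 24.6 μs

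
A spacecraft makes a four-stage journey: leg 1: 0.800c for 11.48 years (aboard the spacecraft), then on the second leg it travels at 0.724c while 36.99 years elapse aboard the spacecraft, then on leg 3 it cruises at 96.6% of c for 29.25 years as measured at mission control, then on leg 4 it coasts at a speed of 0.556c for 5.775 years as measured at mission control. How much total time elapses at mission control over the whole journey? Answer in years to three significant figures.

Leg 1: γ = 1/√(1 − 0.800²) = 5/3 ≈ 1.667; Δt_1 = 1.667 × 11.48 = 19.13 years.
Leg 2: γ = 1/√(1 − 0.724²) = 1/√0.4758 = 1.450; Δt_2 = 1.450 × 36.99 = 53.62 years.
Leg 3: 29.25 years is already measured at mission control.
Leg 4: 5.775 years is already measured at mission control.
Total: 19.13 + 53.62 + 29.25 + 5.775 years.

Δt = 108 years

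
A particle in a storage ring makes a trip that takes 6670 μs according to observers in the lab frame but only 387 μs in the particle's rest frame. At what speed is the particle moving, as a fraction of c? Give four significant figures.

The proper time is measured in the particle's rest frame (both events occur at the particle's location); Δt is measured in the lab frame. γ = Δt/τ = 6670/387 = 17.24.
β = √(1 − 1/γ²) = √(1 − 0.003366) = √0.9966

v = 0.9983c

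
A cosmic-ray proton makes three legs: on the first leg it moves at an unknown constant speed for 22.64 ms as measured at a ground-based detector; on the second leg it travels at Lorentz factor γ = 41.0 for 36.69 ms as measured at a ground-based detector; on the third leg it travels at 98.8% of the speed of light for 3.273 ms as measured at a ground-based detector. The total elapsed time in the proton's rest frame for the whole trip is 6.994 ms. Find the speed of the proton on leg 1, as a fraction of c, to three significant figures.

Leg 1: speed unknown; τ_1 = 22.64/γ_1.
Leg 2: γ = 41.0; τ_2 = 36.69/41.00 = 0.8949 ms.
Leg 3: β = 0.988; γ = 1/√(1 − 0.988²) = 1/√0.02386 = 6.474; τ_3 = 3.273/6.474 = 0.5055 ms.
Total proper time: τ_1 + 0.8949 + 0.5055 = 6.994, so τ_1 = 6.994 − 1.400 = 5.594 ms.
γ_1 = 22.64/5.594 = 4.047; β = √(1 − 1/γ²) = √0.9390.

β = 0.969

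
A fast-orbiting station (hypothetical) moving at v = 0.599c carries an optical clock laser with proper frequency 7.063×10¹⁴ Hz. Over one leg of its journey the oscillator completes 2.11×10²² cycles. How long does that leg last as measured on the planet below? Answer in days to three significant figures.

Δt = 432 days

γ = 1/√(1 − 0.599²) = 1/√0.6412 = 1.249
Proper time for N cycles: τ = N/f = 2.11×10²²/(7.063×10¹⁴) = 2.987×10⁷ s = 345.8 days.
Lab-frame duration Δt = γτ = 1.249 × 345.8 = 431.8 days.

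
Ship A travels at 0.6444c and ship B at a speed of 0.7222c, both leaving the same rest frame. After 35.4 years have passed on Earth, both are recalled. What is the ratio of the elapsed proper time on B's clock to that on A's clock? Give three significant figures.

τ_B/τ_A = 0.905

A: γ = 1/√(1 − 0.6444²) = 1/√0.5847 = 1.308. B: γ = 1/√(1 − 0.7222²) = 1/√0.4784 = 1.446.
τ_A/τ_B = γ_B/γ_A = 1.446/1.308 = 1.106, so τ_B/τ_A = 0.9045.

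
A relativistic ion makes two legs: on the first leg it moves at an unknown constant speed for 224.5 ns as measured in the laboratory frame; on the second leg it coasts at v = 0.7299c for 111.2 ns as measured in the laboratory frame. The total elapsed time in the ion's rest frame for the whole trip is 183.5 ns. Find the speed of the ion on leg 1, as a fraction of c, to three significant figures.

Leg 1: speed unknown; τ_1 = 224.5/γ_1.
Leg 2: γ = 1/√(1 − 0.7299²) = 1/√0.4672 = 1.463; τ_2 = 111.2/1.463 = 76.01 ns.
Total proper time: τ_1 + 76.01 = 183.5, so τ_1 = 183.5 − 76.01 = 107.5 ns.
γ_1 = 224.5/107.5 = 2.089; β = √(1 − 1/γ²) = √0.7708.

β = 0.878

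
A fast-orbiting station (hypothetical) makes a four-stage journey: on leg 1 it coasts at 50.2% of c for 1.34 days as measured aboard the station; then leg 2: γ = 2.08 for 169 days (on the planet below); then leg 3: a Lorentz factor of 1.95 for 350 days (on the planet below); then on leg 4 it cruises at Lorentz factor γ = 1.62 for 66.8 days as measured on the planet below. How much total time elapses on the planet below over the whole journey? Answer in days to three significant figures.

Δt = 587 days

Leg 1: β = 0.502; γ = 1/√(1 − 0.502²) = 1/√0.7480 = 1.156; Δt_1 = 1.156 × 1.34 = 1.549 days.
Leg 2: 169 days is already measured on the planet below.
Leg 3: 350 days is already measured on the planet below.
Leg 4: 66.8 days is already measured on the planet below.
Total: 1.549 + 169.0 + 350.0 + 66.80 days.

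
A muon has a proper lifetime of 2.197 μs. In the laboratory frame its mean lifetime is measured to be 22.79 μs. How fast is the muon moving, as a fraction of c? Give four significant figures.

β = 0.9953

γ = Δt/τ₀ = 22.79/2.197 = 10.37
β = √(1 − 1/γ²) = √(1 − 0.009293) = √0.9907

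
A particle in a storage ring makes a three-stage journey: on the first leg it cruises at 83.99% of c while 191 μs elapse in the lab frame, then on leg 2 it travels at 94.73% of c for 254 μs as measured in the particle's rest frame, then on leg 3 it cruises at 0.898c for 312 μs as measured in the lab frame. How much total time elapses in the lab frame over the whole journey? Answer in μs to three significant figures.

Leg 1: 191 μs is already measured in the lab frame.
Leg 2: β = 0.9473; γ = 1/√(1 − 0.9473²) = 1/√0.1026 = 3.122; Δt_2 = 3.122 × 254 = 792.9 μs.
Leg 3: 312 μs is already measured in the lab frame.
Total: 191.0 + 792.9 + 312.0 μs.

Δt = 1300 μs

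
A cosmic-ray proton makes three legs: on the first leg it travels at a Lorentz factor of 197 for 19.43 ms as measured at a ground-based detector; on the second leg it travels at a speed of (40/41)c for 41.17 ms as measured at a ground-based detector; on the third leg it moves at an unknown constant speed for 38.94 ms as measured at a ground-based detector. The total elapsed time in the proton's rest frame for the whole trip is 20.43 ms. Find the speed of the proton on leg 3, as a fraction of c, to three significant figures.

Leg 1: γ = 197; τ_1 = 19.43/197.0 = 0.09863 ms.
Leg 2: γ = 1/√(1 − (40/41)²) = 41/9 ≈ 4.556; τ_2 = 41.17/4.556 = 9.037 ms.
Leg 3: speed unknown; τ_3 = 38.94/γ_3.
Total proper time: 0.09863 + 9.037 + τ_3 = 20.43, so τ_3 = 20.43 − 9.136 = 11.29 ms.
γ_3 = 38.94/11.29 = 3.448; β = √(1 − 1/γ²) = √0.9159.

β = 0.957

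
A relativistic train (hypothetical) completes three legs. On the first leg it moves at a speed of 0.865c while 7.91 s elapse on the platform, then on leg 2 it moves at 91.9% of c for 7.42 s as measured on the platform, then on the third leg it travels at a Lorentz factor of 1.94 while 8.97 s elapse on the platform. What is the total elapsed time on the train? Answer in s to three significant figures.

τ = 11.5 s

Leg 1: γ = 1/√(1 − 0.865²) = 1/√0.2518 = 1.993; τ_1 = 7.91/1.993 = 3.969 s.
Leg 2: β = 0.919; γ = 1/√(1 − 0.919²) = 1/√0.1554 = 2.536; τ_2 = 7.42/2.536 = 2.925 s.
Leg 3: γ = 1.94; τ_3 = 8.97/1.940 = 4.624 s.
Total: 3.969 + 2.925 + 4.624 s.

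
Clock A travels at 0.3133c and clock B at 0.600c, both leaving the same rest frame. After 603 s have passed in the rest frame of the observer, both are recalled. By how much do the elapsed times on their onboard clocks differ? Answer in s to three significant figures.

A: γ = 1/√(1 − 0.3133²) = 1/√0.9018 = 1.053; τ_A = 603/1.053 = 572.6 s.
B: γ = 1/√(1 − 0.600²) = 5/4 = 1.250; τ_B = 603/1.250 = 482.4 s.

|τ_A − τ_B| = 90.2 s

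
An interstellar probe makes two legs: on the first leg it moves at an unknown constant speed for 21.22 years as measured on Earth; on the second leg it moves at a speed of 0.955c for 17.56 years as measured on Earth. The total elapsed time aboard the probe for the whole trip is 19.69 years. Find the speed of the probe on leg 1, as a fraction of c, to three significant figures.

Leg 1: speed unknown; τ_1 = 21.22/γ_1.
Leg 2: γ = 1/√(1 − 0.955²) = 1/√0.08798 = 3.371; τ_2 = 17.56/3.371 = 5.208 years.
Total proper time: τ_1 + 5.208 = 19.69, so τ_1 = 19.69 − 5.208 = 14.48 years.
γ_1 = 21.22/14.48 = 1.465; β = √(1 − 1/γ²) = √0.5343.

β = 0.731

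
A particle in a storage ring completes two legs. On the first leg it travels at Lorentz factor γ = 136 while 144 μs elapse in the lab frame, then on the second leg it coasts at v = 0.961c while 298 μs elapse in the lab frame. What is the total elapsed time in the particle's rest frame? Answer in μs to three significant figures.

τ = 83.5 μs

Leg 1: γ = 136; τ_1 = 144/136.0 = 1.059 μs.
Leg 2: γ = 1/√(1 − 0.961²) = 1/√0.07648 = 3.616; τ_2 = 298/3.616 = 82.41 μs.
Total: 1.059 + 82.41 μs.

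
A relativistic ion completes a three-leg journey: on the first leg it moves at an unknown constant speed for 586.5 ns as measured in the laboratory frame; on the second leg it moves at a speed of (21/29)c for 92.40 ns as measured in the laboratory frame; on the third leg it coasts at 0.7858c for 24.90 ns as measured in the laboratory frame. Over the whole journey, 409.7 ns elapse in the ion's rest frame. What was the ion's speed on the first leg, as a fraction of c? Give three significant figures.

β = 0.826

Leg 1: speed unknown; τ_1 = 586.5/γ_1.
Leg 2: γ = 1/√(1 − (21/29)²) = 29/20 = 1.450; τ_2 = 92.40/1.450 = 63.72 ns.
Leg 3: γ = 1/√(1 − 0.7858²) = 1/√0.3825 = 1.617; τ_3 = 24.90/1.617 = 15.40 ns.
Total proper time: τ_1 + 63.72 + 15.40 = 409.7, so τ_1 = 409.7 − 79.12 = 330.6 ns.
γ_1 = 586.5/330.6 = 1.774; β = √(1 − 1/γ²) = √0.6823.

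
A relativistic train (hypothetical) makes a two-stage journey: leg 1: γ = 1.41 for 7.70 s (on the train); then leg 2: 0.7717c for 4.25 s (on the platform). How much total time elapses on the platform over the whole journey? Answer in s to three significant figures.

Leg 1: γ = 1.41; Δt_1 = 1.410 × 7.70 = 10.86 s.
Leg 2: 4.25 s is already measured on the platform.
Total: 10.86 + 4.250 s.

Δt = 15.1 s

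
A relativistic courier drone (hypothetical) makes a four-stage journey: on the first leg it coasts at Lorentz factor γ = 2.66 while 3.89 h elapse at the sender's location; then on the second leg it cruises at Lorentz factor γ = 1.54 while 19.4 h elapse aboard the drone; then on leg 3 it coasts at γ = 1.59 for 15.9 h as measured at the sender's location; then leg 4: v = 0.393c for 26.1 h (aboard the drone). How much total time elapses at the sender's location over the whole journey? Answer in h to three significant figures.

Δt = 78.0 h

Leg 1: 3.89 h is already measured at the sender's location.
Leg 2: γ = 1.54; Δt_2 = 1.540 × 19.4 = 29.88 h.
Leg 3: 15.9 h is already measured at the sender's location.
Leg 4: γ = 1/√(1 − 0.393²) = 1/√0.8456 = 1.088; Δt_4 = 1.088 × 26.1 = 28.38 h.
Total: 3.890 + 29.88 + 15.90 + 28.38 h.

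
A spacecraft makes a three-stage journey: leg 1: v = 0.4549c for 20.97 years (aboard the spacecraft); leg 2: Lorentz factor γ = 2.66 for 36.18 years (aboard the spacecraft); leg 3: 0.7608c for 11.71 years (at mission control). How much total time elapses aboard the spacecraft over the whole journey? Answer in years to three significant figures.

τ = 64.7 years

Leg 1: 20.97 years is already measured aboard the spacecraft.
Leg 2: 36.18 years is already measured aboard the spacecraft.
Leg 3: γ = 1/√(1 − 0.7608²) = 1/√0.4212 = 1.541; τ_3 = 11.71/1.541 = 7.600 years.
Total: 20.97 + 36.18 + 7.600 years.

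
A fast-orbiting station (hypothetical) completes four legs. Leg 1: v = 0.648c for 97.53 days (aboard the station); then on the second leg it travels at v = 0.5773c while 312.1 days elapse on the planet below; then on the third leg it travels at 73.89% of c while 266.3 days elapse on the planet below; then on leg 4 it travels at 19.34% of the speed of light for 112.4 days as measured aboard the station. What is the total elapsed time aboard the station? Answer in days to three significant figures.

τ = 644 days

Leg 1: 97.53 days is already measured aboard the station.
Leg 2: γ = 1/√(1 − 0.5773²) = 1/√0.6667 = 1.225; τ_2 = 312.1/1.225 = 254.8 days.
Leg 3: β = 0.7389; γ = 1/√(1 − 0.7389²) = 1/√0.4540 = 1.484; τ_3 = 266.3/1.484 = 179.4 days.
Leg 4: 112.4 days is already measured aboard the station.
Total: 97.53 + 254.8 + 179.4 + 112.4 days.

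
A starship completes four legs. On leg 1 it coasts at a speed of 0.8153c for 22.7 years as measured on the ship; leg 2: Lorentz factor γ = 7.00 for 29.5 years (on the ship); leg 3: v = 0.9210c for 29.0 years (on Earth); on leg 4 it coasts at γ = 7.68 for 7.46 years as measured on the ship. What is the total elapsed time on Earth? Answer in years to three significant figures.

Leg 1: γ = 1/√(1 − 0.8153²) = 1/√0.3353 = 1.727; Δt_1 = 1.727 × 22.7 = 39.20 years.
Leg 2: γ = 7.00; Δt_2 = 7.000 × 29.5 = 206.5 years.
Leg 3: 29.0 years is already measured on Earth.
Leg 4: γ = 7.68; Δt_4 = 7.680 × 7.46 = 57.29 years.
Total: 39.20 + 206.5 + 29.00 + 57.29 years.

Δt = 332 years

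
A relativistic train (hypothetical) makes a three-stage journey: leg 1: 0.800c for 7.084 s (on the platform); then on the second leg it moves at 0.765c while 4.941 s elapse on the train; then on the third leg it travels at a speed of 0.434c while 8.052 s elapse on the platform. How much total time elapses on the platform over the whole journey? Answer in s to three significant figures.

Leg 1: 7.084 s is already measured on the platform.
Leg 2: γ = 1/√(1 − 0.765²) = 1/√0.4148 = 1.553; Δt_2 = 1.553 × 4.941 = 7.672 s.
Leg 3: 8.052 s is already measured on the platform.
Total: 7.084 + 7.672 + 8.052 s.

Δt = 22.8 s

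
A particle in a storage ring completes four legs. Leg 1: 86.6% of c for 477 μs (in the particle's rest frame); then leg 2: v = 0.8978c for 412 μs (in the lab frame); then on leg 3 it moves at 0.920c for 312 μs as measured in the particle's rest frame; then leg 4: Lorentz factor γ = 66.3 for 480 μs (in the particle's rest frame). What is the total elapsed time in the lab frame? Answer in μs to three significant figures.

Leg 1: β = 0.866; γ = 1/√(1 − 0.866²) = 1/√0.2500 = 2.000; Δt_1 = 2.000 × 477 = 953.9 μs.
Leg 2: 412 μs is already measured in the lab frame.
Leg 3: γ = 1/√(1 − 0.920²) = 1/√0.1536 = 2.552; Δt_3 = 2.552 × 312 = 796.1 μs.
Leg 4: γ = 66.3; Δt_4 = 66.30 × 480 = 3.182×10⁴ μs.
Total: 953.9 + 412.0 + 796.1 + 3.182×10⁴ μs.

Δt = 3.40×10⁴ μs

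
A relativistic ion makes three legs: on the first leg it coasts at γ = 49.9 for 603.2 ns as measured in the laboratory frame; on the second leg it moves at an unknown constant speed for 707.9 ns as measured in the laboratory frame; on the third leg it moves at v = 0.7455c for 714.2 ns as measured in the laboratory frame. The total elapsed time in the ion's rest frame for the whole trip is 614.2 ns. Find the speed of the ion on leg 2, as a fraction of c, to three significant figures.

β = 0.984

Leg 1: γ = 49.9; τ_1 = 603.2/49.90 = 12.09 ns.
Leg 2: speed unknown; τ_2 = 707.9/γ_2.
Leg 3: γ = 1/√(1 − 0.7455²) = 1/√0.4442 = 1.500; τ_3 = 714.2/1.500 = 476.0 ns.
Total proper time: 12.09 + τ_2 + 476.0 = 614.2, so τ_2 = 614.2 − 488.1 = 126.1 ns.
γ_2 = 707.9/126.1 = 5.614; β = √(1 − 1/γ²) = √0.9683.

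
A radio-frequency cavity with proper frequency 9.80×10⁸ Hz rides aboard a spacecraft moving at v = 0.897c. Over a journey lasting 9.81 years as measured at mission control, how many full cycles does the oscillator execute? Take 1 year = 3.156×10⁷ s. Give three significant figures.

N = 1.34×10¹⁷

γ = 1/√(1 − 0.897²) = 1/√0.1954 = 2.262
The oscillator's own cycle count is N = f × τ where τ is the proper time aboard the spacecraft. τ = Δt/γ = 9.81/2.262 = 4.336 years = 1.369×10⁸ s.
N = 9.80×10⁸ × 1.369×10⁸ = 1.341×10¹⁷.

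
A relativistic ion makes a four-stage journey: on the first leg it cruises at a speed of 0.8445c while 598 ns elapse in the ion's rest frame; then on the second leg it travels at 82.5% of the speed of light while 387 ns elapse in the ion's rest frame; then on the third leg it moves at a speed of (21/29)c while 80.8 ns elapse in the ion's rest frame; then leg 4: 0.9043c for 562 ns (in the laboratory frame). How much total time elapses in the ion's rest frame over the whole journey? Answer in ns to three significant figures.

Leg 1: 598 ns is already measured in the ion's rest frame.
Leg 2: 387 ns is already measured in the ion's rest frame.
Leg 3: 80.8 ns is already measured in the ion's rest frame.
Leg 4: γ = 1/√(1 − 0.9043²) = 1/√0.1822 = 2.342; τ_4 = 562/2.342 = 239.9 ns.
Total: 598.0 + 387.0 + 80.80 + 239.9 ns.

τ = 1310 ns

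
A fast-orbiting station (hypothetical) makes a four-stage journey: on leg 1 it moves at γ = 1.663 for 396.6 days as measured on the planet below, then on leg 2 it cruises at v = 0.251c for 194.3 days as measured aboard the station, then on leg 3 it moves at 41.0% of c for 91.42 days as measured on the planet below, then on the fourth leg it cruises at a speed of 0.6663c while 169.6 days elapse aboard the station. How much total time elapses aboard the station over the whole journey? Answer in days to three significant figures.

Leg 1: γ = 1.663; τ_1 = 396.6/1.663 = 238.5 days.
Leg 2: 194.3 days is already measured aboard the station.
Leg 3: β = 0.410; γ = 1/√(1 − 0.410²) = 1/√0.8319 = 1.096; τ_3 = 91.42/1.096 = 83.38 days.
Leg 4: 169.6 days is already measured aboard the station.
Total: 238.5 + 194.3 + 83.38 + 169.6 days.

τ = 686 days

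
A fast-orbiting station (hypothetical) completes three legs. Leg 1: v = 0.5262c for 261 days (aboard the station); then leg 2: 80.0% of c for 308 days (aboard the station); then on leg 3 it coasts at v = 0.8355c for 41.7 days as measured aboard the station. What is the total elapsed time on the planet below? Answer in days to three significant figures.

Δt = 896 days

Leg 1: γ = 1/√(1 − 0.5262²) = 1/√0.7231 = 1.176; Δt_1 = 1.176 × 261 = 306.9 days.
Leg 2: β = 0.800; γ = 1/√(1 − 0.800²) = 1/√0.3600 = 1.667; Δt_2 = 1.667 × 308 = 513.3 days.
Leg 3: γ = 1/√(1 − 0.8355²) = 1/√0.3019 = 1.820; Δt_3 = 1.820 × 41.7 = 75.89 days.
Total: 306.9 + 513.3 + 75.89 days.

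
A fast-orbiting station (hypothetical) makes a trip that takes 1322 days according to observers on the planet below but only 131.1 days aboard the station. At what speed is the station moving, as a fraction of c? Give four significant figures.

The proper time is measured aboard the station (both events occur at the station's location); Δt is measured on the planet below. γ = Δt/τ = 1322/131.1 = 10.08.
β = √(1 − 1/γ²) = √(1 − 0.009834) = √0.9902

v = 0.9951c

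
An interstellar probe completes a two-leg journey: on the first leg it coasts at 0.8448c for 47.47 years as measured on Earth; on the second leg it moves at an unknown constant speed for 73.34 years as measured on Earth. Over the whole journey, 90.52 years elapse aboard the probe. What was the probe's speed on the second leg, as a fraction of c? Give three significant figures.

β = 0.460

Leg 1: γ = 1/√(1 − 0.8448²) = 1/√0.2863 = 1.869; τ_1 = 47.47/1.869 = 25.40 years.
Leg 2: speed unknown; τ_2 = 73.34/γ_2.
Total proper time: 25.40 + τ_2 = 90.52, so τ_2 = 90.52 − 25.40 = 65.12 years.
γ_2 = 73.34/65.12 = 1.126; β = √(1 − 1/γ²) = √0.2116.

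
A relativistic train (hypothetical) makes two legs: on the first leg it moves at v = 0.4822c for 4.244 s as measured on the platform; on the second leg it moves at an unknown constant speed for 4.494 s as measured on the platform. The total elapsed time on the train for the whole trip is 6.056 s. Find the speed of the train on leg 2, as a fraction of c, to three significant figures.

β = 0.854

Leg 1: γ = 1/√(1 − 0.4822²) = 1/√0.7675 = 1.141; τ_1 = 4.244/1.141 = 3.718 s.
Leg 2: speed unknown; τ_2 = 4.494/γ_2.
Total proper time: 3.718 + τ_2 = 6.056, so τ_2 = 6.056 − 3.718 = 2.338 s.
γ_2 = 4.494/2.338 = 1.922; β = √(1 − 1/γ²) = √0.7293.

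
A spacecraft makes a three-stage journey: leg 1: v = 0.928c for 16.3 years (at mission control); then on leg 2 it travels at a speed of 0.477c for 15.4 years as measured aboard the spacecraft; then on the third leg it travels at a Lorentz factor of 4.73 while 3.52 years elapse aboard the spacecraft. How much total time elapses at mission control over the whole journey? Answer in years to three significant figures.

Leg 1: 16.3 years is already measured at mission control.
Leg 2: γ = 1/√(1 − 0.477²) = 1/√0.7725 = 1.138; Δt_2 = 1.138 × 15.4 = 17.52 years.
Leg 3: γ = 4.73; Δt_3 = 4.730 × 3.52 = 16.65 years.
Total: 16.30 + 17.52 + 16.65 years.

Δt = 50.5 years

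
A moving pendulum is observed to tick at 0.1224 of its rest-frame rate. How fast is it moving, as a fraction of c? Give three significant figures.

β = 0.992

Rate ratio = 1/γ, so γ = 1/0.1224 = 8.170.
β = √(1 − 1/γ²) = √(1 − 0.1224²) = √0.9850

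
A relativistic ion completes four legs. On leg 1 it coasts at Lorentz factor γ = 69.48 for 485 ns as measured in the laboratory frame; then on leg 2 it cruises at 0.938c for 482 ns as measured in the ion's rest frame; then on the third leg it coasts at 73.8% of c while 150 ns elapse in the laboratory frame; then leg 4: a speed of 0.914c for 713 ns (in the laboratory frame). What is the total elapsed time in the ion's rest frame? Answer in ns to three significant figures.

Leg 1: γ = 69.48; τ_1 = 485/69.48 = 6.980 ns.
Leg 2: 482 ns is already measured in the ion's rest frame.
Leg 3: β = 0.738; γ = 1/√(1 − 0.738²) = 1/√0.4554 = 1.482; τ_3 = 150/1.482 = 101.2 ns.
Leg 4: γ = 1/√(1 − 0.914²) = 1/√0.1646 = 2.465; τ_4 = 713/2.465 = 289.3 ns.
Total: 6.980 + 482.0 + 101.2 + 289.3 ns.

τ = 879 ns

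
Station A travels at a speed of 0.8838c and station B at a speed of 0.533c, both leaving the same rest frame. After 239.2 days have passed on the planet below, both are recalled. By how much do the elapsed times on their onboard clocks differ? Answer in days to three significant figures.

A: γ = 1/√(1 − 0.8838²) = 1/√0.2189 = 2.137; τ_A = 239.2/2.137 = 111.9 days.
B: γ = 1/√(1 − 0.533²) = 1/√0.7159 = 1.182; τ_B = 239.2/1.182 = 202.4 days.

|τ_A − τ_B| = 90.5 days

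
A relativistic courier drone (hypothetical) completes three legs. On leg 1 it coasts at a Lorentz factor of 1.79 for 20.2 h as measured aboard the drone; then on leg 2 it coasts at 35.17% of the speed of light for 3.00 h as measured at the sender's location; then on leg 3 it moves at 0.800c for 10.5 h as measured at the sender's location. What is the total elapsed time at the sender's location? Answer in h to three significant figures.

Leg 1: γ = 1.79; Δt_1 = 1.790 × 20.2 = 36.16 h.
Leg 2: 3.00 h is already measured at the sender's location.
Leg 3: 10.5 h is already measured at the sender's location.
Total: 36.16 + 3.000 + 10.50 h.

Δt = 49.7 h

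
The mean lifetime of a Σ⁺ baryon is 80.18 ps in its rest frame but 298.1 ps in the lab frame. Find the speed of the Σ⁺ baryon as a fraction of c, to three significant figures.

v = 0.963c

γ = Δt/τ₀ = 298.1/80.18 = 3.718
β = √(1 − 1/γ²) = √(1 − 0.07234) = √0.9277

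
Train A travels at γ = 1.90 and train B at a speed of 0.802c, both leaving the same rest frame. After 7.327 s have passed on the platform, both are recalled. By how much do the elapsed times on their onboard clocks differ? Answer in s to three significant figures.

|τ_A − τ_B| = 0.520 s

A: γ = 1.90; τ_A = 7.327/1.900 = 3.856 s.
B: γ = 1/√(1 − 0.802²) = 1/√0.3568 = 1.674; τ_B = 7.327/1.674 = 4.377 s.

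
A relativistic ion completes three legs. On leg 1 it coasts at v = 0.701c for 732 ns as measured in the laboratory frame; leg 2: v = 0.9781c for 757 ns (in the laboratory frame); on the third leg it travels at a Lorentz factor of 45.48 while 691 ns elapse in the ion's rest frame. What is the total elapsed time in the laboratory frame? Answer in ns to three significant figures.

Leg 1: 732 ns is already measured in the laboratory frame.
Leg 2: 757 ns is already measured in the laboratory frame.
Leg 3: γ = 45.48; Δt_3 = 45.48 × 691 = 3.143×10⁴ ns.
Total: 732.0 + 757.0 + 3.143×10⁴ ns.

Δt = 3.29×10⁴ ns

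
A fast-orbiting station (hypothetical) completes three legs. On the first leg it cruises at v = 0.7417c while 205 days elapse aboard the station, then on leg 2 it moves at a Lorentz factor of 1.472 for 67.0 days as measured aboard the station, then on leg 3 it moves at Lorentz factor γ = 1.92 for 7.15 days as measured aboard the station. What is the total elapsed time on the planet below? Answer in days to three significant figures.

Δt = 418 days

Leg 1: γ = 1/√(1 − 0.7417²) = 1/√0.4499 = 1.491; Δt_1 = 1.491 × 205 = 305.6 days.
Leg 2: γ = 1.472; Δt_2 = 1.472 × 67.0 = 98.62 days.
Leg 3: γ = 1.92; Δt_3 = 1.920 × 7.15 = 13.73 days.
Total: 305.6 + 98.62 + 13.73 days.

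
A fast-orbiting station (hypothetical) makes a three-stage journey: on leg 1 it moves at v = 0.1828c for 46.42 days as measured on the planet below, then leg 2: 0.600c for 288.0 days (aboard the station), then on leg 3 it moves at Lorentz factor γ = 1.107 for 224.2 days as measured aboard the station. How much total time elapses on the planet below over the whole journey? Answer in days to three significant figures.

Leg 1: 46.42 days is already measured on the planet below.
Leg 2: γ = 1/√(1 − 0.600²) = 5/4 = 1.250; Δt_2 = 1.250 × 288.0 = 360.0 days.
Leg 3: γ = 1.107; Δt_3 = 1.107 × 224.2 = 248.2 days.
Total: 46.42 + 360.0 + 248.2 days.

Δt = 655 days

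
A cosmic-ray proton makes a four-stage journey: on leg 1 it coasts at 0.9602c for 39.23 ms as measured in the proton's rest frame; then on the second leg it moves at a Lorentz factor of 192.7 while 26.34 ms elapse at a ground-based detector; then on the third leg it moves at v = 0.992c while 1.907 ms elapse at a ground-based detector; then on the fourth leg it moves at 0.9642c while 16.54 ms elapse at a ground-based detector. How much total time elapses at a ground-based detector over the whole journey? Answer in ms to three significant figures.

Δt = 185 ms

Leg 1: γ = 1/√(1 − 0.9602²) = 1/√0.07802 = 3.580; Δt_1 = 3.580 × 39.23 = 140.5 ms.
Leg 2: 26.34 ms is already measured at a ground-based detector.
Leg 3: 1.907 ms is already measured at a ground-based detector.
Leg 4: 16.54 ms is already measured at a ground-based detector.
Total: 140.5 + 26.34 + 1.907 + 16.54 ms.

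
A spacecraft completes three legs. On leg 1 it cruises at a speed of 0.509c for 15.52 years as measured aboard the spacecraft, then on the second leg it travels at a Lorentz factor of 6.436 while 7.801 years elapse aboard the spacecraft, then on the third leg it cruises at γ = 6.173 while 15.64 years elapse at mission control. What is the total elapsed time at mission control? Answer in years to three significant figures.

Leg 1: γ = 1/√(1 − 0.509²) = 1/√0.7409 = 1.162; Δt_1 = 1.162 × 15.52 = 18.03 years.
Leg 2: γ = 6.436; Δt_2 = 6.436 × 7.801 = 50.21 years.
Leg 3: 15.64 years is already measured at mission control.
Total: 18.03 + 50.21 + 15.64 years.

Δt = 83.9 years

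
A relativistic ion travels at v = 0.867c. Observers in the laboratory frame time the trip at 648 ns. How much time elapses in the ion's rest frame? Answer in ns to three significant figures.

τ = 323 ns

γ = 1/√(1 − 0.867²) = 1/√0.2483 = 2.007
The interval measured in the laboratory frame is the dilated one; the clock in the ion's rest frame measures the proper time τ = Δt/γ = 648/2.007 ns.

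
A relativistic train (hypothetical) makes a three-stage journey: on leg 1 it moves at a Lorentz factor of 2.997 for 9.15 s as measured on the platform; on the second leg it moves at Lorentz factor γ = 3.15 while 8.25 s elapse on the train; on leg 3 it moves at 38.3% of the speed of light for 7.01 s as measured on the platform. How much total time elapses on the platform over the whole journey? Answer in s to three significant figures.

Leg 1: 9.15 s is already measured on the platform.
Leg 2: γ = 3.15; Δt_2 = 3.150 × 8.25 = 25.99 s.
Leg 3: 7.01 s is already measured on the platform.
Total: 9.150 + 25.99 + 7.010 s.

Δt = 42.1 s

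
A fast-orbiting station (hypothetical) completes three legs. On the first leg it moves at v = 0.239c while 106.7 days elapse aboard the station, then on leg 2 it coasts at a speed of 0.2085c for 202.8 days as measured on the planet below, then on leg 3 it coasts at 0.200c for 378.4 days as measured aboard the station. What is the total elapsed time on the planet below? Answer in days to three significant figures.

Leg 1: γ = 1/√(1 − 0.239²) = 1/√0.9429 = 1.030; Δt_1 = 1.030 × 106.7 = 109.9 days.
Leg 2: 202.8 days is already measured on the planet below.
Leg 3: γ = 1/√(1 − 0.200²) = 1/√0.9600 = 1.021; Δt_3 = 1.021 × 378.4 = 386.2 days.
Total: 109.9 + 202.8 + 386.2 days.

Δt = 699 days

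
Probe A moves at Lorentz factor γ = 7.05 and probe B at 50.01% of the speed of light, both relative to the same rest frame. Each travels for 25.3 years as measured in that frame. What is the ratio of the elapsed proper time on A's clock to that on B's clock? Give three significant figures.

τ_A/τ_B = 0.164

A: γ = 7.05. B: β = 0.5001; γ = 1/√(1 − 0.5001²) = 1/√0.7499 = 1.155.
τ_A/τ_B = γ_B/γ_A = 1.155/7.050 = 0.1638, so τ_A/τ_B = 0.1638.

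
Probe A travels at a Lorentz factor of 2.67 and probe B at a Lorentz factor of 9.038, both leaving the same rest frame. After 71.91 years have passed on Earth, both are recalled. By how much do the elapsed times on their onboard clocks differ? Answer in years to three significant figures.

A: γ = 2.67; τ_A = 71.91/2.670 = 26.93 years.
B: γ = 9.038; τ_B = 71.91/9.038 = 7.956 years.

|τ_A − τ_B| = 19.0 years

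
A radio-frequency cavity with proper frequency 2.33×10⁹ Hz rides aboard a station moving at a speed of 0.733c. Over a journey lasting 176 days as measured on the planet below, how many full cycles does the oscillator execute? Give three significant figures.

N = 2.41×10¹⁶

γ = 1/√(1 − 0.733²) = 1/√0.4627 = 1.470
The oscillator's own cycle count is N = f × τ where τ is the proper time aboard the station. τ = Δt/γ = 176/1.470 = 119.7 days = 1.034×10⁷ s.
N = 2.33×10⁹ × 1.034×10⁷ = 2.410×10¹⁶.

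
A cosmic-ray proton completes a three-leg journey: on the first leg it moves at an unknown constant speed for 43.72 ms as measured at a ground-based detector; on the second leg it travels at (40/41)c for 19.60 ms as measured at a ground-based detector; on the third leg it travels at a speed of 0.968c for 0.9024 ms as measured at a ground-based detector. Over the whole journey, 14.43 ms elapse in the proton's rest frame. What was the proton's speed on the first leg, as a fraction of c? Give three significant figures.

β = 0.974

Leg 1: speed unknown; τ_1 = 43.72/γ_1.
Leg 2: γ = 1/√(1 − (40/41)²) = 41/9 ≈ 4.556; τ_2 = 19.60/4.556 = 4.302 ms.
Leg 3: γ = 1/√(1 − 0.968²) = 1/√0.06298 = 3.985; τ_3 = 0.9024/3.985 = 0.2265 ms.
Total proper time: τ_1 + 4.302 + 0.2265 = 14.43, so τ_1 = 14.43 − 4.529 = 9.901 ms.
γ_1 = 43.72/9.901 = 4.416; β = √(1 − 1/γ²) = √0.9487.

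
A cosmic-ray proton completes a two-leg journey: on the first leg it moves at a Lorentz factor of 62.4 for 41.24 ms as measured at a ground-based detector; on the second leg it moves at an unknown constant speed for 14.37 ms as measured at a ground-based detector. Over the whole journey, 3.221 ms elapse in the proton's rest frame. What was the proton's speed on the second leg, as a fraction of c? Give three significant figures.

β = 0.984

Leg 1: γ = 62.4; τ_1 = 41.24/62.40 = 0.6609 ms.
Leg 2: speed unknown; τ_2 = 14.37/γ_2.
Total proper time: 0.6609 + τ_2 = 3.221, so τ_2 = 3.221 − 0.6609 = 2.560 ms.
γ_2 = 14.37/2.560 = 5.613; β = √(1 − 1/γ²) = √0.9683.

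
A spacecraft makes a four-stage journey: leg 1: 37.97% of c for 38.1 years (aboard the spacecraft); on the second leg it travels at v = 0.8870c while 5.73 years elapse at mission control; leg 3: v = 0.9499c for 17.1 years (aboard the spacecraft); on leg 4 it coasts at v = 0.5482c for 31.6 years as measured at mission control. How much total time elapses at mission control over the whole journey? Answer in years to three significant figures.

Δt = 133 years

Leg 1: β = 0.3797; γ = 1/√(1 − 0.3797²) = 1/√0.8558 = 1.081; Δt_1 = 1.081 × 38.1 = 41.18 years.
Leg 2: 5.73 years is already measured at mission control.
Leg 3: γ = 1/√(1 − 0.9499²) = 1/√0.09769 = 3.199; Δt_3 = 3.199 × 17.1 = 54.71 years.
Leg 4: 31.6 years is already measured at mission control.
Total: 41.18 + 5.730 + 54.71 + 31.60 years.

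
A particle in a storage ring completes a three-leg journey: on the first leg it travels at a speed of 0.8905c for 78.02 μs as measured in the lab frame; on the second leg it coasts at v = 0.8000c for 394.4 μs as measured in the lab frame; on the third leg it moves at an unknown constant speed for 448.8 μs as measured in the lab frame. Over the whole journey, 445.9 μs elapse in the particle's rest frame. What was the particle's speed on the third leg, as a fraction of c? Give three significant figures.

β = 0.922

Leg 1: γ = 1/√(1 − 0.8905²) = 1/√0.2070 = 2.198; τ_1 = 78.02/2.198 = 35.50 μs.
Leg 2: γ = 1/√(1 − 0.8000²) = 1/√0.3600 = 1.667; τ_2 = 394.4/1.667 = 236.6 μs.
Leg 3: speed unknown; τ_3 = 448.8/γ_3.
Total proper time: 35.50 + 236.6 + τ_3 = 445.9, so τ_3 = 445.9 − 272.1 = 173.8 μs.
γ_3 = 448.8/173.8 = 2.583; β = √(1 − 1/γ²) = √0.8501.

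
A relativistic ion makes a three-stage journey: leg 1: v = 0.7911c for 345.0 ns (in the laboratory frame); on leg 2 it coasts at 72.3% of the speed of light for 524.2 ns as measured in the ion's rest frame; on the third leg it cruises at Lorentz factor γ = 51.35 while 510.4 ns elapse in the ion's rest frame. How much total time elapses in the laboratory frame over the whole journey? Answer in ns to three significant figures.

Δt = 2.73×10⁴ ns

Leg 1: 345.0 ns is already measured in the laboratory frame.
Leg 2: β = 0.723; γ = 1/√(1 − 0.723²) = 1/√0.4773 = 1.447; Δt_2 = 1.447 × 524.2 = 758.8 ns.
Leg 3: γ = 51.35; Δt_3 = 51.35 × 510.4 = 2.621×10⁴ ns.
Total: 345.0 + 758.8 + 2.621×10⁴ ns.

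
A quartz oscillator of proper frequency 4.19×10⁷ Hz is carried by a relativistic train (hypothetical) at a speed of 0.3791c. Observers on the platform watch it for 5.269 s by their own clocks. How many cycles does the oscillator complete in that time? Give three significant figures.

N = 2.04×10⁸

γ = 1/√(1 − 0.3791²) = 1/√0.8563 = 1.081
During 5.269 s of lab time, the oscillator's proper time advances by τ = Δt/γ = 5.269/1.081 = 4.876 s = 4.876×10⁰ s.
N = f × τ = 4.19×10⁷ × 4.876×10⁰ = 2.043×10⁸.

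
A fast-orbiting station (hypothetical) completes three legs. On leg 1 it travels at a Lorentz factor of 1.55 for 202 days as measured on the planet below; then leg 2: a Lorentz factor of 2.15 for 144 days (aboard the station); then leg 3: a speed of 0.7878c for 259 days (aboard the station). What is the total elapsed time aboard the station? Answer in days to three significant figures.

τ = 533 days

Leg 1: γ = 1.55; τ_1 = 202/1.550 = 130.3 days.
Leg 2: 144 days is already measured aboard the station.
Leg 3: 259 days is already measured aboard the station.
Total: 130.3 + 144.0 + 259.0 days.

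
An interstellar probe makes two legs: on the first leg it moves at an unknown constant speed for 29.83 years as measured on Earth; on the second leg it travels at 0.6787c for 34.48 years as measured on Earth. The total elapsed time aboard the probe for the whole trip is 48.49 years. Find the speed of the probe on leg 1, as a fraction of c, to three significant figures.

β = 0.630

Leg 1: speed unknown; τ_1 = 29.83/γ_1.
Leg 2: γ = 1/√(1 − 0.6787²) = 1/√0.5394 = 1.362; τ_2 = 34.48/1.362 = 25.32 years.
Total proper time: τ_1 + 25.32 = 48.49, so τ_1 = 48.49 − 25.32 = 23.17 years.
γ_1 = 29.83/23.17 = 1.288; β = √(1 − 1/γ²) = √0.3968.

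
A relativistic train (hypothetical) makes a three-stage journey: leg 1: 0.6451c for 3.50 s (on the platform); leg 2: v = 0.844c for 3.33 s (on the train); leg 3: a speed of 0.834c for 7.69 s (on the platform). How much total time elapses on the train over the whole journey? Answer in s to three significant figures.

τ = 10.2 s

Leg 1: γ = 1/√(1 − 0.6451²) = 1/√0.5838 = 1.309; τ_1 = 3.50/1.309 = 2.674 s.
Leg 2: 3.33 s is already measured on the train.
Leg 3: γ = 1/√(1 − 0.834²) = 1/√0.3044 = 1.812; τ_3 = 7.69/1.812 = 4.243 s.
Total: 2.674 + 3.330 + 4.243 s.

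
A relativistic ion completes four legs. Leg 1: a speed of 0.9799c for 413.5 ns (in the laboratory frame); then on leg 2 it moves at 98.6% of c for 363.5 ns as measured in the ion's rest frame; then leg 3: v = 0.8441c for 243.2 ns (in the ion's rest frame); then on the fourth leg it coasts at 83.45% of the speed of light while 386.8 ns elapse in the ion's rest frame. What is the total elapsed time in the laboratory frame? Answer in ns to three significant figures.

Δt = 3750 ns

Leg 1: 413.5 ns is already measured in the laboratory frame.
Leg 2: β = 0.986; γ = 1/√(1 − 0.986²) = 1/√0.02780 = 5.997; Δt_2 = 5.997 × 363.5 = 2180 ns.
Leg 3: γ = 1/√(1 − 0.8441²) = 1/√0.2875 = 1.865; Δt_3 = 1.865 × 243.2 = 453.6 ns.
Leg 4: β = 0.8345; γ = 1/√(1 − 0.8345²) = 1/√0.3036 = 1.815; Δt_4 = 1.815 × 386.8 = 702.0 ns.
Total: 413.5 + 2180 + 453.6 + 702.0 ns.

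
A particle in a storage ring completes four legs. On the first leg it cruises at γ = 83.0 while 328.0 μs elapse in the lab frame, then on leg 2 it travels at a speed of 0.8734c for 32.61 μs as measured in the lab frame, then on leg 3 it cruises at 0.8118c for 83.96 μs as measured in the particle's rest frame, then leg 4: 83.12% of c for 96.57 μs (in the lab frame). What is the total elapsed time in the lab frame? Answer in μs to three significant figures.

Δt = 601 μs

Leg 1: 328.0 μs is already measured in the lab frame.
Leg 2: 32.61 μs is already measured in the lab frame.
Leg 3: γ = 1/√(1 − 0.8118²) = 1/√0.3410 = 1.713; Δt_3 = 1.713 × 83.96 = 143.8 μs.
Leg 4: 96.57 μs is already measured in the lab frame.
Total: 328.0 + 32.61 + 143.8 + 96.57 μs.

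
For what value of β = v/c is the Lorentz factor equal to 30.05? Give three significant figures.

β = √(1 − 1/γ²) = √(1 − 1/30.05²) = √(1 − 0.001107) = √0.9989

β = 0.999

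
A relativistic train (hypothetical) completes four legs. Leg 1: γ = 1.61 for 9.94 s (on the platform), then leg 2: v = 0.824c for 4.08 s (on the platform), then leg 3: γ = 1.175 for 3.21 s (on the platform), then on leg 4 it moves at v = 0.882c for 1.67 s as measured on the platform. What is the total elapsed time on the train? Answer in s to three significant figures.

Leg 1: γ = 1.61; τ_1 = 9.94/1.610 = 6.174 s.
Leg 2: γ = 1/√(1 − 0.824²) = 1/√0.3210 = 1.765; τ_2 = 4.08/1.765 = 2.312 s.
Leg 3: γ = 1.175; τ_3 = 3.21/1.175 = 2.732 s.
Leg 4: γ = 1/√(1 − 0.882²) = 1/√0.2221 = 2.122; τ_4 = 1.67/2.122 = 0.7870 s.
Total: 6.174 + 2.312 + 2.732 + 0.7870 s.

τ = 12.0 s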